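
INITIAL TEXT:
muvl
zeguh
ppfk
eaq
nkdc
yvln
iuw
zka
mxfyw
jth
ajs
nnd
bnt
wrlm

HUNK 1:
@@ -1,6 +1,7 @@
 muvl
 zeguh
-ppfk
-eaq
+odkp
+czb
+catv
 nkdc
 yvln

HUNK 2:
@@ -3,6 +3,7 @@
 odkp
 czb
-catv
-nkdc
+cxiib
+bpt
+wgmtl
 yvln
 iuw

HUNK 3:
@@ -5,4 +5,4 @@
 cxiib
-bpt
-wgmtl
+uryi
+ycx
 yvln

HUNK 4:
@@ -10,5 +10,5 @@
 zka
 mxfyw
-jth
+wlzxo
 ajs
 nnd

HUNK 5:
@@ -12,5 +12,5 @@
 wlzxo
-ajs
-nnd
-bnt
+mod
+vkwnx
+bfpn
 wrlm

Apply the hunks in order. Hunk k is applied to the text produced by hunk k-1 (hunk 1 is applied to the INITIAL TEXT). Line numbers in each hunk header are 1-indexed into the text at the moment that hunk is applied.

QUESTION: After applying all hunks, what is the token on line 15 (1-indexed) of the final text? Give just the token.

Answer: bfpn

Derivation:
Hunk 1: at line 1 remove [ppfk,eaq] add [odkp,czb,catv] -> 15 lines: muvl zeguh odkp czb catv nkdc yvln iuw zka mxfyw jth ajs nnd bnt wrlm
Hunk 2: at line 3 remove [catv,nkdc] add [cxiib,bpt,wgmtl] -> 16 lines: muvl zeguh odkp czb cxiib bpt wgmtl yvln iuw zka mxfyw jth ajs nnd bnt wrlm
Hunk 3: at line 5 remove [bpt,wgmtl] add [uryi,ycx] -> 16 lines: muvl zeguh odkp czb cxiib uryi ycx yvln iuw zka mxfyw jth ajs nnd bnt wrlm
Hunk 4: at line 10 remove [jth] add [wlzxo] -> 16 lines: muvl zeguh odkp czb cxiib uryi ycx yvln iuw zka mxfyw wlzxo ajs nnd bnt wrlm
Hunk 5: at line 12 remove [ajs,nnd,bnt] add [mod,vkwnx,bfpn] -> 16 lines: muvl zeguh odkp czb cxiib uryi ycx yvln iuw zka mxfyw wlzxo mod vkwnx bfpn wrlm
Final line 15: bfpn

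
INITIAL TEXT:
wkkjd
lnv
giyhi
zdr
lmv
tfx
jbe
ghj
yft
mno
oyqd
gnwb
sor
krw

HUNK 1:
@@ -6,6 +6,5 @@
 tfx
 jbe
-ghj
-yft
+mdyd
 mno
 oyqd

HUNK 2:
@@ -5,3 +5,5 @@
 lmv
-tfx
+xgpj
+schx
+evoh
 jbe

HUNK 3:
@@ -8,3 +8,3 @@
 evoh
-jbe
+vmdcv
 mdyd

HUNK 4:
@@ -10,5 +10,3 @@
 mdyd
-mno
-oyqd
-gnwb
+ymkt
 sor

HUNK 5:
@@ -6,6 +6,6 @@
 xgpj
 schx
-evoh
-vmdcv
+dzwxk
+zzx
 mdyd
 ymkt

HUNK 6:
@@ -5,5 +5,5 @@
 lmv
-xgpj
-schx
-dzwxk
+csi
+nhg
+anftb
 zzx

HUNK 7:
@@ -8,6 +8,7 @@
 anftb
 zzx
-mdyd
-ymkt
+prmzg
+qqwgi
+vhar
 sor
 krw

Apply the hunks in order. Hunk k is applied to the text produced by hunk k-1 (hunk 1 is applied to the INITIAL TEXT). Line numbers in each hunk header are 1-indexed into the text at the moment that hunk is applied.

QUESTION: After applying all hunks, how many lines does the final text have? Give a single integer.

Answer: 14

Derivation:
Hunk 1: at line 6 remove [ghj,yft] add [mdyd] -> 13 lines: wkkjd lnv giyhi zdr lmv tfx jbe mdyd mno oyqd gnwb sor krw
Hunk 2: at line 5 remove [tfx] add [xgpj,schx,evoh] -> 15 lines: wkkjd lnv giyhi zdr lmv xgpj schx evoh jbe mdyd mno oyqd gnwb sor krw
Hunk 3: at line 8 remove [jbe] add [vmdcv] -> 15 lines: wkkjd lnv giyhi zdr lmv xgpj schx evoh vmdcv mdyd mno oyqd gnwb sor krw
Hunk 4: at line 10 remove [mno,oyqd,gnwb] add [ymkt] -> 13 lines: wkkjd lnv giyhi zdr lmv xgpj schx evoh vmdcv mdyd ymkt sor krw
Hunk 5: at line 6 remove [evoh,vmdcv] add [dzwxk,zzx] -> 13 lines: wkkjd lnv giyhi zdr lmv xgpj schx dzwxk zzx mdyd ymkt sor krw
Hunk 6: at line 5 remove [xgpj,schx,dzwxk] add [csi,nhg,anftb] -> 13 lines: wkkjd lnv giyhi zdr lmv csi nhg anftb zzx mdyd ymkt sor krw
Hunk 7: at line 8 remove [mdyd,ymkt] add [prmzg,qqwgi,vhar] -> 14 lines: wkkjd lnv giyhi zdr lmv csi nhg anftb zzx prmzg qqwgi vhar sor krw
Final line count: 14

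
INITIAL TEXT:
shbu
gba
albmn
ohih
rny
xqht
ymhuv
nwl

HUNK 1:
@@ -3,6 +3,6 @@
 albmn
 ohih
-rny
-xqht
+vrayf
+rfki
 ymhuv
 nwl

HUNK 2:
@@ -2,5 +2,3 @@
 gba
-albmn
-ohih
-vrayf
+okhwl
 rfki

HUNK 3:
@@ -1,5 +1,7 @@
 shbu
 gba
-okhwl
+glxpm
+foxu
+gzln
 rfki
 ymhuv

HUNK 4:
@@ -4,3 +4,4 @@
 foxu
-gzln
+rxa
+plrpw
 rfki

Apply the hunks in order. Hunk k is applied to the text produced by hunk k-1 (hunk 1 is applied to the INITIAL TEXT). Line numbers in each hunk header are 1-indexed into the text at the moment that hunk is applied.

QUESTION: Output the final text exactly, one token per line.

Answer: shbu
gba
glxpm
foxu
rxa
plrpw
rfki
ymhuv
nwl

Derivation:
Hunk 1: at line 3 remove [rny,xqht] add [vrayf,rfki] -> 8 lines: shbu gba albmn ohih vrayf rfki ymhuv nwl
Hunk 2: at line 2 remove [albmn,ohih,vrayf] add [okhwl] -> 6 lines: shbu gba okhwl rfki ymhuv nwl
Hunk 3: at line 1 remove [okhwl] add [glxpm,foxu,gzln] -> 8 lines: shbu gba glxpm foxu gzln rfki ymhuv nwl
Hunk 4: at line 4 remove [gzln] add [rxa,plrpw] -> 9 lines: shbu gba glxpm foxu rxa plrpw rfki ymhuv nwl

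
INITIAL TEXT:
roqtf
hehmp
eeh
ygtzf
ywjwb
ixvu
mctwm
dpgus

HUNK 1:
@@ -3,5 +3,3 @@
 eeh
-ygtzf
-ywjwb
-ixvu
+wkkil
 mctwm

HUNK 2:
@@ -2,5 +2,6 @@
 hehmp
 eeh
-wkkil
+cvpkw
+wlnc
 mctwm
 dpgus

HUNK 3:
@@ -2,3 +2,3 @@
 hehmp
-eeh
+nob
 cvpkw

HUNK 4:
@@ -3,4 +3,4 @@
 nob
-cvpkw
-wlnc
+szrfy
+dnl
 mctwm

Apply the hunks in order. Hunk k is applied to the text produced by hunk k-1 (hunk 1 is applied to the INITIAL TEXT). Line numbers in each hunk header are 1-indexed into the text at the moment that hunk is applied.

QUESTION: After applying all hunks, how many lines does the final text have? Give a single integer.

Answer: 7

Derivation:
Hunk 1: at line 3 remove [ygtzf,ywjwb,ixvu] add [wkkil] -> 6 lines: roqtf hehmp eeh wkkil mctwm dpgus
Hunk 2: at line 2 remove [wkkil] add [cvpkw,wlnc] -> 7 lines: roqtf hehmp eeh cvpkw wlnc mctwm dpgus
Hunk 3: at line 2 remove [eeh] add [nob] -> 7 lines: roqtf hehmp nob cvpkw wlnc mctwm dpgus
Hunk 4: at line 3 remove [cvpkw,wlnc] add [szrfy,dnl] -> 7 lines: roqtf hehmp nob szrfy dnl mctwm dpgus
Final line count: 7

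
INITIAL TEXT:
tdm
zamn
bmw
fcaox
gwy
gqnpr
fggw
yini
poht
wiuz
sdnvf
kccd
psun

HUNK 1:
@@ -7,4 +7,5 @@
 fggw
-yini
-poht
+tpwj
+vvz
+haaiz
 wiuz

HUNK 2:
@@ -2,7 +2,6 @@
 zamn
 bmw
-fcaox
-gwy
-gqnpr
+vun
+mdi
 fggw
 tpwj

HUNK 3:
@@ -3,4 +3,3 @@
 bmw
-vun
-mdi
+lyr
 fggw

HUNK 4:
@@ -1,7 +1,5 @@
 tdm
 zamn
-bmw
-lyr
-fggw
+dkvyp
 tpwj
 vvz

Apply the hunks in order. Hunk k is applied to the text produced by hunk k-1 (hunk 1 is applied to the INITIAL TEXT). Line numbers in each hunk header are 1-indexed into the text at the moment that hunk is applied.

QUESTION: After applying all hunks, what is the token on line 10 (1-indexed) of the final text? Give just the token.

Answer: psun

Derivation:
Hunk 1: at line 7 remove [yini,poht] add [tpwj,vvz,haaiz] -> 14 lines: tdm zamn bmw fcaox gwy gqnpr fggw tpwj vvz haaiz wiuz sdnvf kccd psun
Hunk 2: at line 2 remove [fcaox,gwy,gqnpr] add [vun,mdi] -> 13 lines: tdm zamn bmw vun mdi fggw tpwj vvz haaiz wiuz sdnvf kccd psun
Hunk 3: at line 3 remove [vun,mdi] add [lyr] -> 12 lines: tdm zamn bmw lyr fggw tpwj vvz haaiz wiuz sdnvf kccd psun
Hunk 4: at line 1 remove [bmw,lyr,fggw] add [dkvyp] -> 10 lines: tdm zamn dkvyp tpwj vvz haaiz wiuz sdnvf kccd psun
Final line 10: psun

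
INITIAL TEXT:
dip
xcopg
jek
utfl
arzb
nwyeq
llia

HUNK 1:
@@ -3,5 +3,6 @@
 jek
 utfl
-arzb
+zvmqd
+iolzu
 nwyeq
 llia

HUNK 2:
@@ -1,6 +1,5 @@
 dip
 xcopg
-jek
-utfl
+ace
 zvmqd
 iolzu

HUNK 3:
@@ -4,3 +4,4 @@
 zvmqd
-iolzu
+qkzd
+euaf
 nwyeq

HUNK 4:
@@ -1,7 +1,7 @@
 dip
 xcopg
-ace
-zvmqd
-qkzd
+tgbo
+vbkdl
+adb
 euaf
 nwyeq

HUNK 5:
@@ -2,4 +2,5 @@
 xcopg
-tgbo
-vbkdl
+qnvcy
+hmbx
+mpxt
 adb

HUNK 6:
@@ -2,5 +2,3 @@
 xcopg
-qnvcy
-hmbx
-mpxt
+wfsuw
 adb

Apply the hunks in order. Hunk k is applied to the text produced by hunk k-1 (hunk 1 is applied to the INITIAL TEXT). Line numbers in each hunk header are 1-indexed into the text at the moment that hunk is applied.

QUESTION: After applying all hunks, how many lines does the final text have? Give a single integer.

Answer: 7

Derivation:
Hunk 1: at line 3 remove [arzb] add [zvmqd,iolzu] -> 8 lines: dip xcopg jek utfl zvmqd iolzu nwyeq llia
Hunk 2: at line 1 remove [jek,utfl] add [ace] -> 7 lines: dip xcopg ace zvmqd iolzu nwyeq llia
Hunk 3: at line 4 remove [iolzu] add [qkzd,euaf] -> 8 lines: dip xcopg ace zvmqd qkzd euaf nwyeq llia
Hunk 4: at line 1 remove [ace,zvmqd,qkzd] add [tgbo,vbkdl,adb] -> 8 lines: dip xcopg tgbo vbkdl adb euaf nwyeq llia
Hunk 5: at line 2 remove [tgbo,vbkdl] add [qnvcy,hmbx,mpxt] -> 9 lines: dip xcopg qnvcy hmbx mpxt adb euaf nwyeq llia
Hunk 6: at line 2 remove [qnvcy,hmbx,mpxt] add [wfsuw] -> 7 lines: dip xcopg wfsuw adb euaf nwyeq llia
Final line count: 7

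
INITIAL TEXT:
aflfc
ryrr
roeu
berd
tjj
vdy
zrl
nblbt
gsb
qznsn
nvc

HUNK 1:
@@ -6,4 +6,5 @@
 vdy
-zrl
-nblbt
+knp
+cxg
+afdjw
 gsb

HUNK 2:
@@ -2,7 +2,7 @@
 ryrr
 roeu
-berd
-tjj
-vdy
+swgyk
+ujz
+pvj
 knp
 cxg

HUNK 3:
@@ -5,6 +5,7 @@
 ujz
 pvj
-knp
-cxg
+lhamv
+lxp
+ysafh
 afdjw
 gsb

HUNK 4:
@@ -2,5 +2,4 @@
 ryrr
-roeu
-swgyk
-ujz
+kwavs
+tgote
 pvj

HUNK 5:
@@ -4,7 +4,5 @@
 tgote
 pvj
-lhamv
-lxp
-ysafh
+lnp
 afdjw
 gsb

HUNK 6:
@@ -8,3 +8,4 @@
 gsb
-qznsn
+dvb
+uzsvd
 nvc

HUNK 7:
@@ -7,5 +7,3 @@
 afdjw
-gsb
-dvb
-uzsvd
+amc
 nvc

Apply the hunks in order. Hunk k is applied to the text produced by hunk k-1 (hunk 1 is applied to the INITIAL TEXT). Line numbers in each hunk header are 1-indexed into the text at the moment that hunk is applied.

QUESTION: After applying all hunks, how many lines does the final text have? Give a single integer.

Answer: 9

Derivation:
Hunk 1: at line 6 remove [zrl,nblbt] add [knp,cxg,afdjw] -> 12 lines: aflfc ryrr roeu berd tjj vdy knp cxg afdjw gsb qznsn nvc
Hunk 2: at line 2 remove [berd,tjj,vdy] add [swgyk,ujz,pvj] -> 12 lines: aflfc ryrr roeu swgyk ujz pvj knp cxg afdjw gsb qznsn nvc
Hunk 3: at line 5 remove [knp,cxg] add [lhamv,lxp,ysafh] -> 13 lines: aflfc ryrr roeu swgyk ujz pvj lhamv lxp ysafh afdjw gsb qznsn nvc
Hunk 4: at line 2 remove [roeu,swgyk,ujz] add [kwavs,tgote] -> 12 lines: aflfc ryrr kwavs tgote pvj lhamv lxp ysafh afdjw gsb qznsn nvc
Hunk 5: at line 4 remove [lhamv,lxp,ysafh] add [lnp] -> 10 lines: aflfc ryrr kwavs tgote pvj lnp afdjw gsb qznsn nvc
Hunk 6: at line 8 remove [qznsn] add [dvb,uzsvd] -> 11 lines: aflfc ryrr kwavs tgote pvj lnp afdjw gsb dvb uzsvd nvc
Hunk 7: at line 7 remove [gsb,dvb,uzsvd] add [amc] -> 9 lines: aflfc ryrr kwavs tgote pvj lnp afdjw amc nvc
Final line count: 9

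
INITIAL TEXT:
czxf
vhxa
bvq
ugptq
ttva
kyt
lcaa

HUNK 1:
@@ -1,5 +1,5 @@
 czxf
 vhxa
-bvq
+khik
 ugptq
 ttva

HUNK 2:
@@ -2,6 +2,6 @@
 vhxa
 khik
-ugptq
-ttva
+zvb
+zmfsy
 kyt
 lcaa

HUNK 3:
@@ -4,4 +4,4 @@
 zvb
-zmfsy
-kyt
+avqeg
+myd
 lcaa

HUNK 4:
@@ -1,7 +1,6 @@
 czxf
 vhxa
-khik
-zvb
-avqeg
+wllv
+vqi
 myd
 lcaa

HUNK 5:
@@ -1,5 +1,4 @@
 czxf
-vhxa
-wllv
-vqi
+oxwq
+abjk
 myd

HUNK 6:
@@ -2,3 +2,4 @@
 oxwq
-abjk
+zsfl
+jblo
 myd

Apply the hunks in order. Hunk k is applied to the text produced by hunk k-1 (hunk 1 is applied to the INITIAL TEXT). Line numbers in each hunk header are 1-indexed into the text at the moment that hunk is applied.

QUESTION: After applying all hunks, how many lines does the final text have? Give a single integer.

Answer: 6

Derivation:
Hunk 1: at line 1 remove [bvq] add [khik] -> 7 lines: czxf vhxa khik ugptq ttva kyt lcaa
Hunk 2: at line 2 remove [ugptq,ttva] add [zvb,zmfsy] -> 7 lines: czxf vhxa khik zvb zmfsy kyt lcaa
Hunk 3: at line 4 remove [zmfsy,kyt] add [avqeg,myd] -> 7 lines: czxf vhxa khik zvb avqeg myd lcaa
Hunk 4: at line 1 remove [khik,zvb,avqeg] add [wllv,vqi] -> 6 lines: czxf vhxa wllv vqi myd lcaa
Hunk 5: at line 1 remove [vhxa,wllv,vqi] add [oxwq,abjk] -> 5 lines: czxf oxwq abjk myd lcaa
Hunk 6: at line 2 remove [abjk] add [zsfl,jblo] -> 6 lines: czxf oxwq zsfl jblo myd lcaa
Final line count: 6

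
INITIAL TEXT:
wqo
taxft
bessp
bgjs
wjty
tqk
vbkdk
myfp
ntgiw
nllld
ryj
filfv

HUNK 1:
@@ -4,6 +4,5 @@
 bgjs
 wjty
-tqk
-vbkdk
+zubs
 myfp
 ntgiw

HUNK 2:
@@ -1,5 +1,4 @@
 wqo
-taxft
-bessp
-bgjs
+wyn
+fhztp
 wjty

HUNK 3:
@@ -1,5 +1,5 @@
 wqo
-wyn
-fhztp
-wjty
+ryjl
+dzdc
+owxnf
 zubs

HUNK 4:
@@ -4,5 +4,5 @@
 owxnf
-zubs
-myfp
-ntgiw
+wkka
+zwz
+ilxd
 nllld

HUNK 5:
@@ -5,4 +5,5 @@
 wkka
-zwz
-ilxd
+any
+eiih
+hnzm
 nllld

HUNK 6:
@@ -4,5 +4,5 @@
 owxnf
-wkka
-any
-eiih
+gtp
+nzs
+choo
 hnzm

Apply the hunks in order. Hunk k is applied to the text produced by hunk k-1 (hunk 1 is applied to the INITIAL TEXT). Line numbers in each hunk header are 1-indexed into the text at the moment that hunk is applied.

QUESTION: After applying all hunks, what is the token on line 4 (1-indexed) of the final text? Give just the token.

Hunk 1: at line 4 remove [tqk,vbkdk] add [zubs] -> 11 lines: wqo taxft bessp bgjs wjty zubs myfp ntgiw nllld ryj filfv
Hunk 2: at line 1 remove [taxft,bessp,bgjs] add [wyn,fhztp] -> 10 lines: wqo wyn fhztp wjty zubs myfp ntgiw nllld ryj filfv
Hunk 3: at line 1 remove [wyn,fhztp,wjty] add [ryjl,dzdc,owxnf] -> 10 lines: wqo ryjl dzdc owxnf zubs myfp ntgiw nllld ryj filfv
Hunk 4: at line 4 remove [zubs,myfp,ntgiw] add [wkka,zwz,ilxd] -> 10 lines: wqo ryjl dzdc owxnf wkka zwz ilxd nllld ryj filfv
Hunk 5: at line 5 remove [zwz,ilxd] add [any,eiih,hnzm] -> 11 lines: wqo ryjl dzdc owxnf wkka any eiih hnzm nllld ryj filfv
Hunk 6: at line 4 remove [wkka,any,eiih] add [gtp,nzs,choo] -> 11 lines: wqo ryjl dzdc owxnf gtp nzs choo hnzm nllld ryj filfv
Final line 4: owxnf

Answer: owxnf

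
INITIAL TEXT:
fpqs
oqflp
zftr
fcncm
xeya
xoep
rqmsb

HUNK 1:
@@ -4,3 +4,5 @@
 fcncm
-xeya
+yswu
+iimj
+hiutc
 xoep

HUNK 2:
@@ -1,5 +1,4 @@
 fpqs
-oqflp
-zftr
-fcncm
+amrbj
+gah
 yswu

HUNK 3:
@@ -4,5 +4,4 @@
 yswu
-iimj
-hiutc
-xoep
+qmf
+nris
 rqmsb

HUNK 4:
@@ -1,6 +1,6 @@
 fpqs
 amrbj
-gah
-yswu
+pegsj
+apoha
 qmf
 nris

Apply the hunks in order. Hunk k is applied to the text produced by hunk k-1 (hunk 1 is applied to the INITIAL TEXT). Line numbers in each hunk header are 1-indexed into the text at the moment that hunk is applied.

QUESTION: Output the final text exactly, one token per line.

Hunk 1: at line 4 remove [xeya] add [yswu,iimj,hiutc] -> 9 lines: fpqs oqflp zftr fcncm yswu iimj hiutc xoep rqmsb
Hunk 2: at line 1 remove [oqflp,zftr,fcncm] add [amrbj,gah] -> 8 lines: fpqs amrbj gah yswu iimj hiutc xoep rqmsb
Hunk 3: at line 4 remove [iimj,hiutc,xoep] add [qmf,nris] -> 7 lines: fpqs amrbj gah yswu qmf nris rqmsb
Hunk 4: at line 1 remove [gah,yswu] add [pegsj,apoha] -> 7 lines: fpqs amrbj pegsj apoha qmf nris rqmsb

Answer: fpqs
amrbj
pegsj
apoha
qmf
nris
rqmsb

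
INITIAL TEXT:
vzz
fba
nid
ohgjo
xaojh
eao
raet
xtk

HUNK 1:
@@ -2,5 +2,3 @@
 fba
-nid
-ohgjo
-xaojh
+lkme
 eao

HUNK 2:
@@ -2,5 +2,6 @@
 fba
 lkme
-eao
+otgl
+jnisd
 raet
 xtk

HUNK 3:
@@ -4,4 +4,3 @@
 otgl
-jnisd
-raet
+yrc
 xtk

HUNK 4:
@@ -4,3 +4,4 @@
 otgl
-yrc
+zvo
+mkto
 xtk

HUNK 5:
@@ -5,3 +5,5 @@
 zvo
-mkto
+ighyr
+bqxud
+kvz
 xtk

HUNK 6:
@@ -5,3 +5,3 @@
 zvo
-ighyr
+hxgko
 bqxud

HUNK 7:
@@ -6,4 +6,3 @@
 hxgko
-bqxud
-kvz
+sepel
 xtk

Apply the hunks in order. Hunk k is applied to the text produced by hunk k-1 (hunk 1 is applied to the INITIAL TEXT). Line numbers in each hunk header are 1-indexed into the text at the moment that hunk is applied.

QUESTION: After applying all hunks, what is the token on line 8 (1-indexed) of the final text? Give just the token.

Answer: xtk

Derivation:
Hunk 1: at line 2 remove [nid,ohgjo,xaojh] add [lkme] -> 6 lines: vzz fba lkme eao raet xtk
Hunk 2: at line 2 remove [eao] add [otgl,jnisd] -> 7 lines: vzz fba lkme otgl jnisd raet xtk
Hunk 3: at line 4 remove [jnisd,raet] add [yrc] -> 6 lines: vzz fba lkme otgl yrc xtk
Hunk 4: at line 4 remove [yrc] add [zvo,mkto] -> 7 lines: vzz fba lkme otgl zvo mkto xtk
Hunk 5: at line 5 remove [mkto] add [ighyr,bqxud,kvz] -> 9 lines: vzz fba lkme otgl zvo ighyr bqxud kvz xtk
Hunk 6: at line 5 remove [ighyr] add [hxgko] -> 9 lines: vzz fba lkme otgl zvo hxgko bqxud kvz xtk
Hunk 7: at line 6 remove [bqxud,kvz] add [sepel] -> 8 lines: vzz fba lkme otgl zvo hxgko sepel xtk
Final line 8: xtk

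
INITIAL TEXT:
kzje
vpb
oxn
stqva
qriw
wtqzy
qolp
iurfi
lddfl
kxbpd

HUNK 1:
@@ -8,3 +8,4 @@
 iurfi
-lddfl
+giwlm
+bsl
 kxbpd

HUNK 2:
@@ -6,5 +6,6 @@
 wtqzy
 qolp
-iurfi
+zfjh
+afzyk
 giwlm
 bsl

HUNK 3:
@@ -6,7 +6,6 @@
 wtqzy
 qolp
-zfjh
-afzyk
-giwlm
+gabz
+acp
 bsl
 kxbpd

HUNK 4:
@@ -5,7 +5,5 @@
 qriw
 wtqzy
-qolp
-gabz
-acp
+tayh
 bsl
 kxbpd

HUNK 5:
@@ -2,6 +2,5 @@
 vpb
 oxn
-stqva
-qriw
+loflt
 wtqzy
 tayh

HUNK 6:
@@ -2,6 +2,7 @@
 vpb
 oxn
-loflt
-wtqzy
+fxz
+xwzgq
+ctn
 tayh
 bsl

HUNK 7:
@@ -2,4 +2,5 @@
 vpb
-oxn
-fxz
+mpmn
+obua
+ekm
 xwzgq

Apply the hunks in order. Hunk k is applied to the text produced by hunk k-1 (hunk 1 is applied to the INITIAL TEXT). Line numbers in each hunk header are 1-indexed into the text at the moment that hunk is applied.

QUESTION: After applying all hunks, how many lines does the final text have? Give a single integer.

Hunk 1: at line 8 remove [lddfl] add [giwlm,bsl] -> 11 lines: kzje vpb oxn stqva qriw wtqzy qolp iurfi giwlm bsl kxbpd
Hunk 2: at line 6 remove [iurfi] add [zfjh,afzyk] -> 12 lines: kzje vpb oxn stqva qriw wtqzy qolp zfjh afzyk giwlm bsl kxbpd
Hunk 3: at line 6 remove [zfjh,afzyk,giwlm] add [gabz,acp] -> 11 lines: kzje vpb oxn stqva qriw wtqzy qolp gabz acp bsl kxbpd
Hunk 4: at line 5 remove [qolp,gabz,acp] add [tayh] -> 9 lines: kzje vpb oxn stqva qriw wtqzy tayh bsl kxbpd
Hunk 5: at line 2 remove [stqva,qriw] add [loflt] -> 8 lines: kzje vpb oxn loflt wtqzy tayh bsl kxbpd
Hunk 6: at line 2 remove [loflt,wtqzy] add [fxz,xwzgq,ctn] -> 9 lines: kzje vpb oxn fxz xwzgq ctn tayh bsl kxbpd
Hunk 7: at line 2 remove [oxn,fxz] add [mpmn,obua,ekm] -> 10 lines: kzje vpb mpmn obua ekm xwzgq ctn tayh bsl kxbpd
Final line count: 10

Answer: 10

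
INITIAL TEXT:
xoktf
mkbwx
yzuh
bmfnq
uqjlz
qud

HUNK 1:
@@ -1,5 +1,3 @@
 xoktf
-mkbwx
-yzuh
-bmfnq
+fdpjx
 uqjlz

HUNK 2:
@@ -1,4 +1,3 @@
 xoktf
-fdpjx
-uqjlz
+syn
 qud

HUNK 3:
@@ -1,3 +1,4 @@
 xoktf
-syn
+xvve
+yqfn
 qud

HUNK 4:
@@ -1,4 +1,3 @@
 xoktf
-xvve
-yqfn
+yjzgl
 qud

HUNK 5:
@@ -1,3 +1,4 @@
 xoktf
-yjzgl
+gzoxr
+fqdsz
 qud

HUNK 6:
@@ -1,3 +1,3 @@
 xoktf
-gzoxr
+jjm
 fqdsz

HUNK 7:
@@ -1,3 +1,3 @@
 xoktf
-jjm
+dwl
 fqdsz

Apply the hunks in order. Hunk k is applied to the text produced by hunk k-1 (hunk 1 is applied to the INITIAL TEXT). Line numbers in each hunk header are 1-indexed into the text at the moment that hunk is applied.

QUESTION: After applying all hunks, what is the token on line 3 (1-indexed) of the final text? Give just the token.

Hunk 1: at line 1 remove [mkbwx,yzuh,bmfnq] add [fdpjx] -> 4 lines: xoktf fdpjx uqjlz qud
Hunk 2: at line 1 remove [fdpjx,uqjlz] add [syn] -> 3 lines: xoktf syn qud
Hunk 3: at line 1 remove [syn] add [xvve,yqfn] -> 4 lines: xoktf xvve yqfn qud
Hunk 4: at line 1 remove [xvve,yqfn] add [yjzgl] -> 3 lines: xoktf yjzgl qud
Hunk 5: at line 1 remove [yjzgl] add [gzoxr,fqdsz] -> 4 lines: xoktf gzoxr fqdsz qud
Hunk 6: at line 1 remove [gzoxr] add [jjm] -> 4 lines: xoktf jjm fqdsz qud
Hunk 7: at line 1 remove [jjm] add [dwl] -> 4 lines: xoktf dwl fqdsz qud
Final line 3: fqdsz

Answer: fqdsz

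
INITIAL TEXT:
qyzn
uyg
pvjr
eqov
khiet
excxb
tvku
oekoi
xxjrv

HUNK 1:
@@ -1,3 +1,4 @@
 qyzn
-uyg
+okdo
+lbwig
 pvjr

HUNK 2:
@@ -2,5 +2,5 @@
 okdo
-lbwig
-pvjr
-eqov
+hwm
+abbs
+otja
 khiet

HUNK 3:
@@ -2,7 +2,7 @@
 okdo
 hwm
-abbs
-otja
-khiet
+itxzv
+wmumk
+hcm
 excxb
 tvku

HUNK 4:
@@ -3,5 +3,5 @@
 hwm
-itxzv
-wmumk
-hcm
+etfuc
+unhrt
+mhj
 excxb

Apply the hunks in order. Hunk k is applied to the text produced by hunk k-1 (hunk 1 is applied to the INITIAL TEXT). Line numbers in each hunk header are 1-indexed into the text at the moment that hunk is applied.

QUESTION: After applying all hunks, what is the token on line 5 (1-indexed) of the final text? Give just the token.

Hunk 1: at line 1 remove [uyg] add [okdo,lbwig] -> 10 lines: qyzn okdo lbwig pvjr eqov khiet excxb tvku oekoi xxjrv
Hunk 2: at line 2 remove [lbwig,pvjr,eqov] add [hwm,abbs,otja] -> 10 lines: qyzn okdo hwm abbs otja khiet excxb tvku oekoi xxjrv
Hunk 3: at line 2 remove [abbs,otja,khiet] add [itxzv,wmumk,hcm] -> 10 lines: qyzn okdo hwm itxzv wmumk hcm excxb tvku oekoi xxjrv
Hunk 4: at line 3 remove [itxzv,wmumk,hcm] add [etfuc,unhrt,mhj] -> 10 lines: qyzn okdo hwm etfuc unhrt mhj excxb tvku oekoi xxjrv
Final line 5: unhrt

Answer: unhrt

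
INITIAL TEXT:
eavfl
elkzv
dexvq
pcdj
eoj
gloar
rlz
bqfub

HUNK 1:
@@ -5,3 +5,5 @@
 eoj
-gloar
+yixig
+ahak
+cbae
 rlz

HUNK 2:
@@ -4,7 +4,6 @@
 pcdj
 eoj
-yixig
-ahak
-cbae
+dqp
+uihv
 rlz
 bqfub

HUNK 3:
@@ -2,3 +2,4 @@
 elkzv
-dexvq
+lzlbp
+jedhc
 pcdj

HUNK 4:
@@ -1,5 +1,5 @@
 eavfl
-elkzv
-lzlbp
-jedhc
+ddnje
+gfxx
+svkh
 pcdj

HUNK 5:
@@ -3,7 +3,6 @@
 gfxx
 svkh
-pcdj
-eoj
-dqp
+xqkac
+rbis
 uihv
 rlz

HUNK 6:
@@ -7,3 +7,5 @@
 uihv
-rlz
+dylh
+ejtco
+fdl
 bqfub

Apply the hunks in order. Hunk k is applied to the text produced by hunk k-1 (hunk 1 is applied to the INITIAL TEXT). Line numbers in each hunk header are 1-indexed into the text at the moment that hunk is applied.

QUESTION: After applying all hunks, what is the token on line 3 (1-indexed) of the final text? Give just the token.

Answer: gfxx

Derivation:
Hunk 1: at line 5 remove [gloar] add [yixig,ahak,cbae] -> 10 lines: eavfl elkzv dexvq pcdj eoj yixig ahak cbae rlz bqfub
Hunk 2: at line 4 remove [yixig,ahak,cbae] add [dqp,uihv] -> 9 lines: eavfl elkzv dexvq pcdj eoj dqp uihv rlz bqfub
Hunk 3: at line 2 remove [dexvq] add [lzlbp,jedhc] -> 10 lines: eavfl elkzv lzlbp jedhc pcdj eoj dqp uihv rlz bqfub
Hunk 4: at line 1 remove [elkzv,lzlbp,jedhc] add [ddnje,gfxx,svkh] -> 10 lines: eavfl ddnje gfxx svkh pcdj eoj dqp uihv rlz bqfub
Hunk 5: at line 3 remove [pcdj,eoj,dqp] add [xqkac,rbis] -> 9 lines: eavfl ddnje gfxx svkh xqkac rbis uihv rlz bqfub
Hunk 6: at line 7 remove [rlz] add [dylh,ejtco,fdl] -> 11 lines: eavfl ddnje gfxx svkh xqkac rbis uihv dylh ejtco fdl bqfub
Final line 3: gfxx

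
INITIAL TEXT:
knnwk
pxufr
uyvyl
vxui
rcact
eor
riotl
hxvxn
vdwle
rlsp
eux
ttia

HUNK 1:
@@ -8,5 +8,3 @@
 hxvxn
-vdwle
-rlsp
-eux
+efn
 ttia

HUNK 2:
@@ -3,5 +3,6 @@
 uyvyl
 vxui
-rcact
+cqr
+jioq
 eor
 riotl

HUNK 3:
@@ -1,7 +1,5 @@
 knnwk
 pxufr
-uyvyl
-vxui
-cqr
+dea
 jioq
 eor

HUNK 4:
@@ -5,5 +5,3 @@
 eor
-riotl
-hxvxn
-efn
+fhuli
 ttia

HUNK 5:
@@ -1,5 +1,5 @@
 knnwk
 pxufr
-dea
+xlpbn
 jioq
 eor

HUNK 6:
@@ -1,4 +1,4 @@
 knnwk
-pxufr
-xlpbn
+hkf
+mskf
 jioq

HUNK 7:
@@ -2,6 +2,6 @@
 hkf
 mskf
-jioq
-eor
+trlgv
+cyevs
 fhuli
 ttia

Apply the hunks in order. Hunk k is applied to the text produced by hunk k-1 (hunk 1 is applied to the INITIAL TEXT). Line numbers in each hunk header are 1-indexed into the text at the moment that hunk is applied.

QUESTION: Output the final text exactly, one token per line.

Hunk 1: at line 8 remove [vdwle,rlsp,eux] add [efn] -> 10 lines: knnwk pxufr uyvyl vxui rcact eor riotl hxvxn efn ttia
Hunk 2: at line 3 remove [rcact] add [cqr,jioq] -> 11 lines: knnwk pxufr uyvyl vxui cqr jioq eor riotl hxvxn efn ttia
Hunk 3: at line 1 remove [uyvyl,vxui,cqr] add [dea] -> 9 lines: knnwk pxufr dea jioq eor riotl hxvxn efn ttia
Hunk 4: at line 5 remove [riotl,hxvxn,efn] add [fhuli] -> 7 lines: knnwk pxufr dea jioq eor fhuli ttia
Hunk 5: at line 1 remove [dea] add [xlpbn] -> 7 lines: knnwk pxufr xlpbn jioq eor fhuli ttia
Hunk 6: at line 1 remove [pxufr,xlpbn] add [hkf,mskf] -> 7 lines: knnwk hkf mskf jioq eor fhuli ttia
Hunk 7: at line 2 remove [jioq,eor] add [trlgv,cyevs] -> 7 lines: knnwk hkf mskf trlgv cyevs fhuli ttia

Answer: knnwk
hkf
mskf
trlgv
cyevs
fhuli
ttia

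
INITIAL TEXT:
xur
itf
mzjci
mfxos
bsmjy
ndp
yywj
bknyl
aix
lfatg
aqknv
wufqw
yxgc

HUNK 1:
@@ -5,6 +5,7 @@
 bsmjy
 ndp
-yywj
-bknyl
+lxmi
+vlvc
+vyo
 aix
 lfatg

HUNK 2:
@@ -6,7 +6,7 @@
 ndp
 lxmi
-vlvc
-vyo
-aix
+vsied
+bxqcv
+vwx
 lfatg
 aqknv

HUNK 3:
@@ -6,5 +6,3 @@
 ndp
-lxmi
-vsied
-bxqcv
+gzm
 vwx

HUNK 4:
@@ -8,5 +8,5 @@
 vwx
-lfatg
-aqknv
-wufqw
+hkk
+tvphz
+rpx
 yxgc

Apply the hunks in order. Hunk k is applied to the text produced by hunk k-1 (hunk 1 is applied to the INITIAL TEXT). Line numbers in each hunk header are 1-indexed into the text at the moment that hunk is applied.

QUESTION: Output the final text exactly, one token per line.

Hunk 1: at line 5 remove [yywj,bknyl] add [lxmi,vlvc,vyo] -> 14 lines: xur itf mzjci mfxos bsmjy ndp lxmi vlvc vyo aix lfatg aqknv wufqw yxgc
Hunk 2: at line 6 remove [vlvc,vyo,aix] add [vsied,bxqcv,vwx] -> 14 lines: xur itf mzjci mfxos bsmjy ndp lxmi vsied bxqcv vwx lfatg aqknv wufqw yxgc
Hunk 3: at line 6 remove [lxmi,vsied,bxqcv] add [gzm] -> 12 lines: xur itf mzjci mfxos bsmjy ndp gzm vwx lfatg aqknv wufqw yxgc
Hunk 4: at line 8 remove [lfatg,aqknv,wufqw] add [hkk,tvphz,rpx] -> 12 lines: xur itf mzjci mfxos bsmjy ndp gzm vwx hkk tvphz rpx yxgc

Answer: xur
itf
mzjci
mfxos
bsmjy
ndp
gzm
vwx
hkk
tvphz
rpx
yxgc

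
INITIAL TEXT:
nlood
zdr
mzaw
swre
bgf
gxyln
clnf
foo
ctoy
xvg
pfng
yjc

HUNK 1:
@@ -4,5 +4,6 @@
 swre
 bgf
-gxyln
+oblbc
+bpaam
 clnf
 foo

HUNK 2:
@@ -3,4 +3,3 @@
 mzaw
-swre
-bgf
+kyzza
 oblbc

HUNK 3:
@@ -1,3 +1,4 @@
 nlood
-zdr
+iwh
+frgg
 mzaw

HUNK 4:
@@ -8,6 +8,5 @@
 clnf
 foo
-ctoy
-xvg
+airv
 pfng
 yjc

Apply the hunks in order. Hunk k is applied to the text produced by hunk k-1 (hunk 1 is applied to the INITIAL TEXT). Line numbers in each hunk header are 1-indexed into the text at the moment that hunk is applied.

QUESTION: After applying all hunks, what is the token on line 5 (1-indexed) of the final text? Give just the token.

Answer: kyzza

Derivation:
Hunk 1: at line 4 remove [gxyln] add [oblbc,bpaam] -> 13 lines: nlood zdr mzaw swre bgf oblbc bpaam clnf foo ctoy xvg pfng yjc
Hunk 2: at line 3 remove [swre,bgf] add [kyzza] -> 12 lines: nlood zdr mzaw kyzza oblbc bpaam clnf foo ctoy xvg pfng yjc
Hunk 3: at line 1 remove [zdr] add [iwh,frgg] -> 13 lines: nlood iwh frgg mzaw kyzza oblbc bpaam clnf foo ctoy xvg pfng yjc
Hunk 4: at line 8 remove [ctoy,xvg] add [airv] -> 12 lines: nlood iwh frgg mzaw kyzza oblbc bpaam clnf foo airv pfng yjc
Final line 5: kyzza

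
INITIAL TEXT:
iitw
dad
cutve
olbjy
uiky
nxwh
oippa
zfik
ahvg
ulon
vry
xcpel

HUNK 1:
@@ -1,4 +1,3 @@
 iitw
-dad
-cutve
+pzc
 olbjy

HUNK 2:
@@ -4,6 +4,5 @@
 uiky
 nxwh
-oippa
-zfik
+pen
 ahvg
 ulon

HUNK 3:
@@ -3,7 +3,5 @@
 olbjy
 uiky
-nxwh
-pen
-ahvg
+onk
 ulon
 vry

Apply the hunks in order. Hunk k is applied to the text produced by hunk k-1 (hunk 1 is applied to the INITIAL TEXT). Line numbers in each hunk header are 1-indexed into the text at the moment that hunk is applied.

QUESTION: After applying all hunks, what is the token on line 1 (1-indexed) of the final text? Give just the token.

Answer: iitw

Derivation:
Hunk 1: at line 1 remove [dad,cutve] add [pzc] -> 11 lines: iitw pzc olbjy uiky nxwh oippa zfik ahvg ulon vry xcpel
Hunk 2: at line 4 remove [oippa,zfik] add [pen] -> 10 lines: iitw pzc olbjy uiky nxwh pen ahvg ulon vry xcpel
Hunk 3: at line 3 remove [nxwh,pen,ahvg] add [onk] -> 8 lines: iitw pzc olbjy uiky onk ulon vry xcpel
Final line 1: iitw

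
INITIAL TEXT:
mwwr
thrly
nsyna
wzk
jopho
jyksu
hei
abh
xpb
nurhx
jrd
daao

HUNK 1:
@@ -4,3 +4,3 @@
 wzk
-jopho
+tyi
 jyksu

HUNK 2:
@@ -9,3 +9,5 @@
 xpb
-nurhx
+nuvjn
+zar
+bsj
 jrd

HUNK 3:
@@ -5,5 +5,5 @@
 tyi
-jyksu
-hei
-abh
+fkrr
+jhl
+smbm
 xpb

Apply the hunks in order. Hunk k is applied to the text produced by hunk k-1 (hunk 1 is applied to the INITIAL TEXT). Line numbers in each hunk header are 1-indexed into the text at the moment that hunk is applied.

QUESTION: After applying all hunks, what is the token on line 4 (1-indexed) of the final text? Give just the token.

Answer: wzk

Derivation:
Hunk 1: at line 4 remove [jopho] add [tyi] -> 12 lines: mwwr thrly nsyna wzk tyi jyksu hei abh xpb nurhx jrd daao
Hunk 2: at line 9 remove [nurhx] add [nuvjn,zar,bsj] -> 14 lines: mwwr thrly nsyna wzk tyi jyksu hei abh xpb nuvjn zar bsj jrd daao
Hunk 3: at line 5 remove [jyksu,hei,abh] add [fkrr,jhl,smbm] -> 14 lines: mwwr thrly nsyna wzk tyi fkrr jhl smbm xpb nuvjn zar bsj jrd daao
Final line 4: wzk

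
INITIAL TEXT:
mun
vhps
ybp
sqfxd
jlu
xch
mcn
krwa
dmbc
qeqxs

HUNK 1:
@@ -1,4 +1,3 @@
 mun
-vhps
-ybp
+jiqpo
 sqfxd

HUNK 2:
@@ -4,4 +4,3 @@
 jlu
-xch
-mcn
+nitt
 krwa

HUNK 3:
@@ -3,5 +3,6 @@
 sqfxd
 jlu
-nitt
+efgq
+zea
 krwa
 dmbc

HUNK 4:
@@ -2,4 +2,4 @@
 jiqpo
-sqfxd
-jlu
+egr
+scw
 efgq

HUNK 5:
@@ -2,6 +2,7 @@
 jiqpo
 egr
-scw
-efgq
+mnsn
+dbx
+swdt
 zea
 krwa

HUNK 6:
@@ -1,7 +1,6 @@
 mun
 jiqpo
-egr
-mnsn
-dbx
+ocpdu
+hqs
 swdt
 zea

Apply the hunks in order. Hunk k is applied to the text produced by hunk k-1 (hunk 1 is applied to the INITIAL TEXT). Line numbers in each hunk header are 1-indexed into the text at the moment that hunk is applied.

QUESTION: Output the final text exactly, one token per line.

Answer: mun
jiqpo
ocpdu
hqs
swdt
zea
krwa
dmbc
qeqxs

Derivation:
Hunk 1: at line 1 remove [vhps,ybp] add [jiqpo] -> 9 lines: mun jiqpo sqfxd jlu xch mcn krwa dmbc qeqxs
Hunk 2: at line 4 remove [xch,mcn] add [nitt] -> 8 lines: mun jiqpo sqfxd jlu nitt krwa dmbc qeqxs
Hunk 3: at line 3 remove [nitt] add [efgq,zea] -> 9 lines: mun jiqpo sqfxd jlu efgq zea krwa dmbc qeqxs
Hunk 4: at line 2 remove [sqfxd,jlu] add [egr,scw] -> 9 lines: mun jiqpo egr scw efgq zea krwa dmbc qeqxs
Hunk 5: at line 2 remove [scw,efgq] add [mnsn,dbx,swdt] -> 10 lines: mun jiqpo egr mnsn dbx swdt zea krwa dmbc qeqxs
Hunk 6: at line 1 remove [egr,mnsn,dbx] add [ocpdu,hqs] -> 9 lines: mun jiqpo ocpdu hqs swdt zea krwa dmbc qeqxs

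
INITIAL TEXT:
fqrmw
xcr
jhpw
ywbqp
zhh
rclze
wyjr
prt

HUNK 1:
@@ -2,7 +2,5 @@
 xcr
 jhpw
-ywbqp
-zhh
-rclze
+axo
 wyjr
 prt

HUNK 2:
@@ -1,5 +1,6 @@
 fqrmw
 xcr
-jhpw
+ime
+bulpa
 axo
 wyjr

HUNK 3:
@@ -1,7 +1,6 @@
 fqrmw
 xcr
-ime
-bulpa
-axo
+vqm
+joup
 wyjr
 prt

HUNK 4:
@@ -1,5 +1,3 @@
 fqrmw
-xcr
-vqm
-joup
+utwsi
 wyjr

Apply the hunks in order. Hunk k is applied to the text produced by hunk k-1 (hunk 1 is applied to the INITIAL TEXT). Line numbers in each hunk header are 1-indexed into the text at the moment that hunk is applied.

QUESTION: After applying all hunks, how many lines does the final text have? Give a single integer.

Answer: 4

Derivation:
Hunk 1: at line 2 remove [ywbqp,zhh,rclze] add [axo] -> 6 lines: fqrmw xcr jhpw axo wyjr prt
Hunk 2: at line 1 remove [jhpw] add [ime,bulpa] -> 7 lines: fqrmw xcr ime bulpa axo wyjr prt
Hunk 3: at line 1 remove [ime,bulpa,axo] add [vqm,joup] -> 6 lines: fqrmw xcr vqm joup wyjr prt
Hunk 4: at line 1 remove [xcr,vqm,joup] add [utwsi] -> 4 lines: fqrmw utwsi wyjr prt
Final line count: 4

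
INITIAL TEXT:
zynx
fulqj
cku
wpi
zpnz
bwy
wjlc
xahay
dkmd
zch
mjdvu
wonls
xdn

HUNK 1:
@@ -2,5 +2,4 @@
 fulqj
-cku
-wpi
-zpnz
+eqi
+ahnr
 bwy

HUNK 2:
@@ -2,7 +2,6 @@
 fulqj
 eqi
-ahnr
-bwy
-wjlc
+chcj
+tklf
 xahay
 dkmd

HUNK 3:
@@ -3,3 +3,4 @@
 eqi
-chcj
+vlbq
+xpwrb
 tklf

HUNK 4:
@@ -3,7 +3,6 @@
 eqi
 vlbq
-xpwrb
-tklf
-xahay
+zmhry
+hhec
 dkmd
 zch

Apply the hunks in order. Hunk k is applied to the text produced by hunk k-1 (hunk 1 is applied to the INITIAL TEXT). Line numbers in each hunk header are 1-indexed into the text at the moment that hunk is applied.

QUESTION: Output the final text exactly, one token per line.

Answer: zynx
fulqj
eqi
vlbq
zmhry
hhec
dkmd
zch
mjdvu
wonls
xdn

Derivation:
Hunk 1: at line 2 remove [cku,wpi,zpnz] add [eqi,ahnr] -> 12 lines: zynx fulqj eqi ahnr bwy wjlc xahay dkmd zch mjdvu wonls xdn
Hunk 2: at line 2 remove [ahnr,bwy,wjlc] add [chcj,tklf] -> 11 lines: zynx fulqj eqi chcj tklf xahay dkmd zch mjdvu wonls xdn
Hunk 3: at line 3 remove [chcj] add [vlbq,xpwrb] -> 12 lines: zynx fulqj eqi vlbq xpwrb tklf xahay dkmd zch mjdvu wonls xdn
Hunk 4: at line 3 remove [xpwrb,tklf,xahay] add [zmhry,hhec] -> 11 lines: zynx fulqj eqi vlbq zmhry hhec dkmd zch mjdvu wonls xdn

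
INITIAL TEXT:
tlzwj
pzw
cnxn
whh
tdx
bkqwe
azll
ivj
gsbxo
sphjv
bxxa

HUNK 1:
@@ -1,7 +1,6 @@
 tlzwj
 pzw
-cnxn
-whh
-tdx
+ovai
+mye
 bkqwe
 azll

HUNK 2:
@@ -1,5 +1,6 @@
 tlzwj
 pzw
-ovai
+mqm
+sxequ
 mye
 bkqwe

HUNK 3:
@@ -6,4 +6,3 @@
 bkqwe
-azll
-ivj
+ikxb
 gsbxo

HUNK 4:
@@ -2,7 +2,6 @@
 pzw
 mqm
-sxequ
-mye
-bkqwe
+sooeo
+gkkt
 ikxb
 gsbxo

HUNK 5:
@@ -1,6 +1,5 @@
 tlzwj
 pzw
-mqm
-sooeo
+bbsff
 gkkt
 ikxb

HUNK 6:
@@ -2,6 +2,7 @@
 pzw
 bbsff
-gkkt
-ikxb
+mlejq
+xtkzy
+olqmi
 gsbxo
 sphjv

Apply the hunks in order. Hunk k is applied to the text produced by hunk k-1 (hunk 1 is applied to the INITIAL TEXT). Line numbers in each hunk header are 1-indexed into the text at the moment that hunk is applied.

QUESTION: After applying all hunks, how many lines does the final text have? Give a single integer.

Answer: 9

Derivation:
Hunk 1: at line 1 remove [cnxn,whh,tdx] add [ovai,mye] -> 10 lines: tlzwj pzw ovai mye bkqwe azll ivj gsbxo sphjv bxxa
Hunk 2: at line 1 remove [ovai] add [mqm,sxequ] -> 11 lines: tlzwj pzw mqm sxequ mye bkqwe azll ivj gsbxo sphjv bxxa
Hunk 3: at line 6 remove [azll,ivj] add [ikxb] -> 10 lines: tlzwj pzw mqm sxequ mye bkqwe ikxb gsbxo sphjv bxxa
Hunk 4: at line 2 remove [sxequ,mye,bkqwe] add [sooeo,gkkt] -> 9 lines: tlzwj pzw mqm sooeo gkkt ikxb gsbxo sphjv bxxa
Hunk 5: at line 1 remove [mqm,sooeo] add [bbsff] -> 8 lines: tlzwj pzw bbsff gkkt ikxb gsbxo sphjv bxxa
Hunk 6: at line 2 remove [gkkt,ikxb] add [mlejq,xtkzy,olqmi] -> 9 lines: tlzwj pzw bbsff mlejq xtkzy olqmi gsbxo sphjv bxxa
Final line count: 9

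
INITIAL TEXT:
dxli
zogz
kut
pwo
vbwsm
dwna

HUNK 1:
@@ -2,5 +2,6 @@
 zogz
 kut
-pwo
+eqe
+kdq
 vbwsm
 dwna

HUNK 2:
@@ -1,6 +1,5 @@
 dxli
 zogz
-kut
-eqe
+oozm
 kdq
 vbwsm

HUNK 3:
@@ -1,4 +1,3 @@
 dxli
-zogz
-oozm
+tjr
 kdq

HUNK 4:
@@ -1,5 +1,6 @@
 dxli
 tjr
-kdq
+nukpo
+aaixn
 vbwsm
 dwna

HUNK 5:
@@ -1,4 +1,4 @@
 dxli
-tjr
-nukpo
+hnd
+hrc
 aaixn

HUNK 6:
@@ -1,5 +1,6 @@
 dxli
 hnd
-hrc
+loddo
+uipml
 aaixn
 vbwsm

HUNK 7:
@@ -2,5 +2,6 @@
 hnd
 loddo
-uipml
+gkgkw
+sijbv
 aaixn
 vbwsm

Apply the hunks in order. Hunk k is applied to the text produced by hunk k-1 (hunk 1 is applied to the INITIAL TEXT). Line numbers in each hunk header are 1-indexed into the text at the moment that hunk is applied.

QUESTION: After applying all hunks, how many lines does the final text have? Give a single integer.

Answer: 8

Derivation:
Hunk 1: at line 2 remove [pwo] add [eqe,kdq] -> 7 lines: dxli zogz kut eqe kdq vbwsm dwna
Hunk 2: at line 1 remove [kut,eqe] add [oozm] -> 6 lines: dxli zogz oozm kdq vbwsm dwna
Hunk 3: at line 1 remove [zogz,oozm] add [tjr] -> 5 lines: dxli tjr kdq vbwsm dwna
Hunk 4: at line 1 remove [kdq] add [nukpo,aaixn] -> 6 lines: dxli tjr nukpo aaixn vbwsm dwna
Hunk 5: at line 1 remove [tjr,nukpo] add [hnd,hrc] -> 6 lines: dxli hnd hrc aaixn vbwsm dwna
Hunk 6: at line 1 remove [hrc] add [loddo,uipml] -> 7 lines: dxli hnd loddo uipml aaixn vbwsm dwna
Hunk 7: at line 2 remove [uipml] add [gkgkw,sijbv] -> 8 lines: dxli hnd loddo gkgkw sijbv aaixn vbwsm dwna
Final line count: 8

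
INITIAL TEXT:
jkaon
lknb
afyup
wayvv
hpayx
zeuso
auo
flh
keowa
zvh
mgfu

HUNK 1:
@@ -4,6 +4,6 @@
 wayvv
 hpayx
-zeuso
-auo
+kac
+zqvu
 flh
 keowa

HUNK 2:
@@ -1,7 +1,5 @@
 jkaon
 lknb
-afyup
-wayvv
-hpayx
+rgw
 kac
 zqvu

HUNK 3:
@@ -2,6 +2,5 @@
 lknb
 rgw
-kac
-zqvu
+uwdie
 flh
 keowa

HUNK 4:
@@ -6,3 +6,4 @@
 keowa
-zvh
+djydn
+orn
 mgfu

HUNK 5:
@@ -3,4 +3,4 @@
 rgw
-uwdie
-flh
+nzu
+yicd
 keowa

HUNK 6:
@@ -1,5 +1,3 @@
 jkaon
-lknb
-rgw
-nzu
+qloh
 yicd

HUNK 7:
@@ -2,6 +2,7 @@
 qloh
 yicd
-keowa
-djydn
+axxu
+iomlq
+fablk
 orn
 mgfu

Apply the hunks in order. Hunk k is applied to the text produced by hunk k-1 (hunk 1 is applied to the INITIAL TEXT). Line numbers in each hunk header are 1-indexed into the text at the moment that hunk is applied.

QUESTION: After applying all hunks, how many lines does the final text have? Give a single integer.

Answer: 8

Derivation:
Hunk 1: at line 4 remove [zeuso,auo] add [kac,zqvu] -> 11 lines: jkaon lknb afyup wayvv hpayx kac zqvu flh keowa zvh mgfu
Hunk 2: at line 1 remove [afyup,wayvv,hpayx] add [rgw] -> 9 lines: jkaon lknb rgw kac zqvu flh keowa zvh mgfu
Hunk 3: at line 2 remove [kac,zqvu] add [uwdie] -> 8 lines: jkaon lknb rgw uwdie flh keowa zvh mgfu
Hunk 4: at line 6 remove [zvh] add [djydn,orn] -> 9 lines: jkaon lknb rgw uwdie flh keowa djydn orn mgfu
Hunk 5: at line 3 remove [uwdie,flh] add [nzu,yicd] -> 9 lines: jkaon lknb rgw nzu yicd keowa djydn orn mgfu
Hunk 6: at line 1 remove [lknb,rgw,nzu] add [qloh] -> 7 lines: jkaon qloh yicd keowa djydn orn mgfu
Hunk 7: at line 2 remove [keowa,djydn] add [axxu,iomlq,fablk] -> 8 lines: jkaon qloh yicd axxu iomlq fablk orn mgfu
Final line count: 8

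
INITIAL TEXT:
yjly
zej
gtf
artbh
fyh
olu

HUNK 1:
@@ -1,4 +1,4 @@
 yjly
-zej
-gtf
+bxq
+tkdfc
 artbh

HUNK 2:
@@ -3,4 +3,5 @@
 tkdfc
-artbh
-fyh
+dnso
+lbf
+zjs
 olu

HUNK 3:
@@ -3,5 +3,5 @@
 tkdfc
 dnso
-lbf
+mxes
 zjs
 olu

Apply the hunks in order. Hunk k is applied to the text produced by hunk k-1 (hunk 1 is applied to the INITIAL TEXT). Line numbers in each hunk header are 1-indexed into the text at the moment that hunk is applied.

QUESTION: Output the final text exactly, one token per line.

Answer: yjly
bxq
tkdfc
dnso
mxes
zjs
olu

Derivation:
Hunk 1: at line 1 remove [zej,gtf] add [bxq,tkdfc] -> 6 lines: yjly bxq tkdfc artbh fyh olu
Hunk 2: at line 3 remove [artbh,fyh] add [dnso,lbf,zjs] -> 7 lines: yjly bxq tkdfc dnso lbf zjs olu
Hunk 3: at line 3 remove [lbf] add [mxes] -> 7 lines: yjly bxq tkdfc dnso mxes zjs olu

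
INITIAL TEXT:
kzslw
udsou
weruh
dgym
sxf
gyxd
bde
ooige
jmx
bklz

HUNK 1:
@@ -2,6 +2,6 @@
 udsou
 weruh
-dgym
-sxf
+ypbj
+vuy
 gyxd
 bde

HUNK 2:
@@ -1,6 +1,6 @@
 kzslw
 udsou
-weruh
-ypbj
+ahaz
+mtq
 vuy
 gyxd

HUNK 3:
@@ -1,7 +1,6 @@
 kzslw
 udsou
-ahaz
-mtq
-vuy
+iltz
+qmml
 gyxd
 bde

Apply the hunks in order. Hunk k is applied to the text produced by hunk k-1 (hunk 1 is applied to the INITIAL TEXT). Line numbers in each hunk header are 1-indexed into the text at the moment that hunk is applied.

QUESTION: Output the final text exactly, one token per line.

Hunk 1: at line 2 remove [dgym,sxf] add [ypbj,vuy] -> 10 lines: kzslw udsou weruh ypbj vuy gyxd bde ooige jmx bklz
Hunk 2: at line 1 remove [weruh,ypbj] add [ahaz,mtq] -> 10 lines: kzslw udsou ahaz mtq vuy gyxd bde ooige jmx bklz
Hunk 3: at line 1 remove [ahaz,mtq,vuy] add [iltz,qmml] -> 9 lines: kzslw udsou iltz qmml gyxd bde ooige jmx bklz

Answer: kzslw
udsou
iltz
qmml
gyxd
bde
ooige
jmx
bklz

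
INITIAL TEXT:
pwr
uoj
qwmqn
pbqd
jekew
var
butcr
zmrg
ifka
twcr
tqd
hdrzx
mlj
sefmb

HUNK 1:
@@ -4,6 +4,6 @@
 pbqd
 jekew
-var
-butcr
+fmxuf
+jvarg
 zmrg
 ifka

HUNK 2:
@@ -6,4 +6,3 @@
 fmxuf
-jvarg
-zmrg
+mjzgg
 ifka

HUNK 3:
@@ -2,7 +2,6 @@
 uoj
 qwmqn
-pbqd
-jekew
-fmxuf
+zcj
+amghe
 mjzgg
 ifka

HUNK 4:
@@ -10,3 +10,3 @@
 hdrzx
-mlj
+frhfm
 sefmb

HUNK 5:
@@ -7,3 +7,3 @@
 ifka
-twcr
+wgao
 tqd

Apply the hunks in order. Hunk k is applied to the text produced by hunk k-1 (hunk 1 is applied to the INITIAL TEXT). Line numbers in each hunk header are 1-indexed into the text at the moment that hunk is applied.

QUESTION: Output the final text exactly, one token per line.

Answer: pwr
uoj
qwmqn
zcj
amghe
mjzgg
ifka
wgao
tqd
hdrzx
frhfm
sefmb

Derivation:
Hunk 1: at line 4 remove [var,butcr] add [fmxuf,jvarg] -> 14 lines: pwr uoj qwmqn pbqd jekew fmxuf jvarg zmrg ifka twcr tqd hdrzx mlj sefmb
Hunk 2: at line 6 remove [jvarg,zmrg] add [mjzgg] -> 13 lines: pwr uoj qwmqn pbqd jekew fmxuf mjzgg ifka twcr tqd hdrzx mlj sefmb
Hunk 3: at line 2 remove [pbqd,jekew,fmxuf] add [zcj,amghe] -> 12 lines: pwr uoj qwmqn zcj amghe mjzgg ifka twcr tqd hdrzx mlj sefmb
Hunk 4: at line 10 remove [mlj] add [frhfm] -> 12 lines: pwr uoj qwmqn zcj amghe mjzgg ifka twcr tqd hdrzx frhfm sefmb
Hunk 5: at line 7 remove [twcr] add [wgao] -> 12 lines: pwr uoj qwmqn zcj amghe mjzgg ifka wgao tqd hdrzx frhfm sefmb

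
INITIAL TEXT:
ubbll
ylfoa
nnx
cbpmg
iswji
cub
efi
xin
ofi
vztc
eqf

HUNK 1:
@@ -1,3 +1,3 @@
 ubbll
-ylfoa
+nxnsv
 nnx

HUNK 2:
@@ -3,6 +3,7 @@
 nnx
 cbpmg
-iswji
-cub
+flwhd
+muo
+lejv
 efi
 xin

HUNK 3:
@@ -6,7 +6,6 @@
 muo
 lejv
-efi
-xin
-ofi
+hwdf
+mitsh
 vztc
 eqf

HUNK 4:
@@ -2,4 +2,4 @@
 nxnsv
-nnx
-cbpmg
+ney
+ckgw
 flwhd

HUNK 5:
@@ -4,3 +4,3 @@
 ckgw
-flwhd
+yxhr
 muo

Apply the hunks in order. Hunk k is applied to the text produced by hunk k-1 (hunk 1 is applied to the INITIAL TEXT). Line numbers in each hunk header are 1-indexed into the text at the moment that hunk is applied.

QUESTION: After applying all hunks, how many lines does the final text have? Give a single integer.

Answer: 11

Derivation:
Hunk 1: at line 1 remove [ylfoa] add [nxnsv] -> 11 lines: ubbll nxnsv nnx cbpmg iswji cub efi xin ofi vztc eqf
Hunk 2: at line 3 remove [iswji,cub] add [flwhd,muo,lejv] -> 12 lines: ubbll nxnsv nnx cbpmg flwhd muo lejv efi xin ofi vztc eqf
Hunk 3: at line 6 remove [efi,xin,ofi] add [hwdf,mitsh] -> 11 lines: ubbll nxnsv nnx cbpmg flwhd muo lejv hwdf mitsh vztc eqf
Hunk 4: at line 2 remove [nnx,cbpmg] add [ney,ckgw] -> 11 lines: ubbll nxnsv ney ckgw flwhd muo lejv hwdf mitsh vztc eqf
Hunk 5: at line 4 remove [flwhd] add [yxhr] -> 11 lines: ubbll nxnsv ney ckgw yxhr muo lejv hwdf mitsh vztc eqf
Final line count: 11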